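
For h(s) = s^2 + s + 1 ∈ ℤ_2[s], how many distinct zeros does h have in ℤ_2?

Evaluate at each of the 2 elements of ℤ_2:
h(0) = 1; h(1) = 1.
No element is a root.

0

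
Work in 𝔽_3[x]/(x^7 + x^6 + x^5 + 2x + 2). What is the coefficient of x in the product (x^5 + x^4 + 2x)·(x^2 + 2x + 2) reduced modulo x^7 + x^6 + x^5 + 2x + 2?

2

Multiply in 𝔽_3[x]: (x^5 + x^4 + 2x)·(x^2 + 2x + 2) = x^7 + x^5 + 2x^4 + 2x^3 + x^2 + x.
Reduce using x^7 ≡ 2x^6 + 2x^5 + x + 1 (mod x^7 + x^6 + x^5 + 2x + 2).
Reduced: 2x^6 + 2x^4 + 2x^3 + x^2 + 2x + 1.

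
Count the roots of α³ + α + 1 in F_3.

1

Write f(α) = α³ + α + 1.
Evaluate at each of the 3 elements of F_3:
f(0) = 1; f(1) = 0 → root; f(2) = 2.
Roots: {1}.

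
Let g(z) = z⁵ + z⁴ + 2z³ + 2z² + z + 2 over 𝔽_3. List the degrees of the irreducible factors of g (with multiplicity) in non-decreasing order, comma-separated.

1, 4

Roots in 𝔽_3: g(0) = 2; g(1) = 0 → root; g(2) = 1.
Linear factors from roots: (z + 2).
Complete factorization: g(z) = (z + 2)·(z⁴ + 2z³ + z² + 1).
Factor degrees with multiplicity: 1 + 4 = 5.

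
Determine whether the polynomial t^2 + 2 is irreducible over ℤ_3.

Write f(t) = t^2 + 2.
Check for roots in ℤ_3: f(0) = 2; f(1) = 0 → root; f(2) = 0 → root.
f(1) = 0, so (t − 1) divides f(t); f is reducible.

No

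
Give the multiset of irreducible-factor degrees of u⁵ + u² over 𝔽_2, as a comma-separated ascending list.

Write g(u) = u⁵ + u².
Roots in 𝔽_2: g(0) = 0 → root; g(1) = 0 → root.
Linear factors from roots: (u), (u + 1).
Complete factorization: g(u) = (u + 1)·(u)^2·(u² + u + 1).
Factor degrees with multiplicity: 1 + 1 + 1 + 2 = 5.

1, 1, 1, 2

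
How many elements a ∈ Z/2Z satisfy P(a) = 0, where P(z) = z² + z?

Evaluate at each of the 2 elements of Z/2Z:
P(0) = 0 → root; P(1) = 0 → root.
Roots: {0, 1}.

2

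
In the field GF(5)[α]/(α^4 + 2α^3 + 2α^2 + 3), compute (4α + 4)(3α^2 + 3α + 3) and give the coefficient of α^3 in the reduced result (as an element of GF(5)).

2

Multiply in GF(5)[α]: (4α + 4)·(3α^2 + 3α + 3) = 2α^3 + 4α^2 + 4α + 2.
Reduced: 2α^3 + 4α^2 + 4α + 2.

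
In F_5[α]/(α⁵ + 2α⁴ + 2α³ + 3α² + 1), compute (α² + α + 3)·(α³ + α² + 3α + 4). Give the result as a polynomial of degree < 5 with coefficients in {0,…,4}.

2α^2 + 3α + 1

Multiply in F_5[α]: (α² + α + 3)·(α³ + α² + 3α + 4) = α⁵ + 2α⁴ + 2α³ + 3α + 2.
Reduce using α⁵ ≡ 3α⁴ + 3α³ + 2α² + 4 (mod α⁵ + 2α⁴ + 2α³ + 3α² + 1).
Reduced: 2α² + 3α + 1.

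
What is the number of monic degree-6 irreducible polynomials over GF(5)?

2580

The number of monic irreducibles of degree 6 over GF(5) is (1/6)·Σ_{d∣6} μ(6/d) 5^d.
Divisors of 6: 1, 2, 3, 6; μ(6/d) for each: 1, -1, -1, 1.
Σ = 5^1 − 5^2 − 5^3 + 5^6 = 15480.
N = 15480/6 = 2580.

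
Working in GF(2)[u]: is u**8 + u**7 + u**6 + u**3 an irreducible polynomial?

No

Write P(u) = u**8 + u**7 + u**6 + u**3.
Check for roots in GF(2): P(0) = 0 → root; P(1) = 0 → root.
P(0) = 0, so (u) divides P(u); P is reducible.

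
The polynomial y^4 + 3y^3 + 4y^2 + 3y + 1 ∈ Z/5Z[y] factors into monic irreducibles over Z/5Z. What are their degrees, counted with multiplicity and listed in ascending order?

1, 1, 2

Write g(y) = y^4 + 3y^3 + 4y^2 + 3y + 1.
Roots in Z/5Z: g(0) = 1; g(1) = 2; g(2) = 3; g(3) = 3; g(4) = 0 → root.
Linear factors from roots: (y + 1).
Complete factorization: g(y) = (y + 1)^2·(y^2 + y + 1).
Factor degrees with multiplicity: 1 + 1 + 2 = 4.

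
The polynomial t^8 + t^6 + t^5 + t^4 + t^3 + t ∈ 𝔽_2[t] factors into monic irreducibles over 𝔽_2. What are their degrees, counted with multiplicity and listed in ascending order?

1, 1, 2, 2, 2

Write h(t) = t^8 + t^6 + t^5 + t^4 + t^3 + t.
Roots in 𝔽_2: h(0) = 0 → root; h(1) = 0 → root.
Linear factors from roots: (t), (t + 1).
Complete factorization: h(t) = (t)·(t + 1)·(t^2 + t + 1)^3.
Factor degrees with multiplicity: 1 + 1 + 2 + 2 + 2 = 8.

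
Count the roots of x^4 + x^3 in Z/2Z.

2

Write h(x) = x^4 + x^3.
Evaluate at each of the 2 elements of Z/2Z:
h(0) = 0 → root; h(1) = 0 → root.
Roots: {0, 1}.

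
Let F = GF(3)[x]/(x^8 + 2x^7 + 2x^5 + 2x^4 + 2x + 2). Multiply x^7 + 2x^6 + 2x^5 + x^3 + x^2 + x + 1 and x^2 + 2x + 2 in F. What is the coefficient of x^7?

Multiply in GF(3)[x]: (x^7 + 2x^6 + 2x^5 + x^3 + x^2 + x + 1)·(x^2 + 2x + 2) = x^9 + x^8 + 2x^7 + 2x^6 + 2x^5 + 2x^3 + 2x^2 + x + 2.
Reduce using x^8 ≡ x^7 + x^5 + x^4 + x + 1 (mod x^8 + 2x^7 + 2x^5 + 2x^4 + 2x + 2).
Reduced: x^7 + 2x^5 + 2x^4 + 2x^3 + x + 1.

1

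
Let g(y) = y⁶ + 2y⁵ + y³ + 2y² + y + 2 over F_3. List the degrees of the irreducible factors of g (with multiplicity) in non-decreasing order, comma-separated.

Roots in F_3: g(0) = 2; g(1) = 0 → root; g(2) = 1.
Linear factors from roots: (y + 2).
Complete factorization: g(y) = (y + 2)^2·(y⁴ + y³ + y² + 2y + 2).
Factor degrees with multiplicity: 1 + 1 + 4 = 6.

1, 1, 4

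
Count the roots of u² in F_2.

1

Write P(u) = u².
Evaluate at each of the 2 elements of F_2:
P(0) = 0 → root; P(1) = 1.
Roots: {0}.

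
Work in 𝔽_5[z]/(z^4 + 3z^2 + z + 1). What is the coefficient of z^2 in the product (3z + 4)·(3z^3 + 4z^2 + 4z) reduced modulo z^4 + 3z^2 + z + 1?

1

Multiply in 𝔽_5[z]: (3z + 4)·(3z^3 + 4z^2 + 4z) = 4z^4 + 4z^3 + 3z^2 + z.
Reduce using z^4 ≡ 2z^2 + 4z + 4 (mod z^4 + 3z^2 + z + 1).
Reduced: 4z^3 + z^2 + 2z + 1.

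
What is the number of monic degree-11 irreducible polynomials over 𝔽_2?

Gauss's count: N_{2}(11) = (1/11) Σ_{d|11} μ(11/d)·2^d.
Divisors of 11: 1, 11; μ(11/d) for each: -1, 1.
Σ = − 2^1 + 2^11 = 2046.
N = 2046/11 = 186.

186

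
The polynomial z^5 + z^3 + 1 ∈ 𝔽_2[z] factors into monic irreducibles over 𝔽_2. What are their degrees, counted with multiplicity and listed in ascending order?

5

Write g(z) = z^5 + z^3 + 1.
Roots in 𝔽_2: g(0) = 1; g(1) = 1.
Complete factorization: g(z) = (z^5 + z^3 + 1).
Factor degrees with multiplicity: 5 = 5.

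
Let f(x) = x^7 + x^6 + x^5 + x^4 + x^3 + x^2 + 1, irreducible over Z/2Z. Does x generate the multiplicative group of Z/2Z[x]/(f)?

|GF(2^7)^×| = 2^7 − 1 = 127. Prime factorization: 127 = 127.
f is primitive ⇔ x has order 127 in GF(2)[x]/(f), i.e. x^(127/q) ≠ 1 for each prime q | 127.
x^(1) mod f = x.
None equal 1, so x has full order 127; f is primitive.

Yes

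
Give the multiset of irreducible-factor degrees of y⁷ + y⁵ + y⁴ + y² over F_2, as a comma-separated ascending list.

Write g(y) = y⁷ + y⁵ + y⁴ + y².
Roots in F_2: g(0) = 0 → root; g(1) = 0 → root.
Linear factors from roots: (y), (y + 1).
Complete factorization: g(y) = (y)^2·(y + 1)^3·(y² + y + 1).
Factor degrees with multiplicity: 1 + 1 + 1 + 1 + 1 + 2 = 7.

1, 1, 1, 1, 1, 2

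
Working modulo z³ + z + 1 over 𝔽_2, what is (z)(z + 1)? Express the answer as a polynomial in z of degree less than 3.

Multiply in 𝔽_2[z]: (z)·(z + 1) = z² + z.
Reduced: z² + z.

z^2 + z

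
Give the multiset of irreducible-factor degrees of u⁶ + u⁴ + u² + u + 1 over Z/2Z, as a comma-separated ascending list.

Write h(u) = u⁶ + u⁴ + u² + u + 1.
Roots in Z/2Z: h(0) = 1; h(1) = 1.
Complete factorization: h(u) = (u⁶ + u⁴ + u² + u + 1).
Factor degrees with multiplicity: 6 = 6.

6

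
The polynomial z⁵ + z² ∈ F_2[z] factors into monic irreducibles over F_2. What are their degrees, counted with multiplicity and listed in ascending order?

Write g(z) = z⁵ + z².
Roots in F_2: g(0) = 0 → root; g(1) = 0 → root.
Linear factors from roots: (z), (z + 1).
Complete factorization: g(z) = (z + 1)·(z)^2·(z² + z + 1).
Factor degrees with multiplicity: 1 + 1 + 1 + 2 = 5.

1, 1, 1, 2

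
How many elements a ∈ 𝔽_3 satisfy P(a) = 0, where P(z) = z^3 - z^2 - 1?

Evaluate at each of the 3 elements of 𝔽_3:
P(0) = 2; P(1) = 2; P(2) = 0 → root.
Roots: {2}.

1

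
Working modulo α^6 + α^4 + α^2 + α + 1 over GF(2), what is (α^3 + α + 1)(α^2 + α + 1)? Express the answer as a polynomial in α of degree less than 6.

Multiply in GF(2)[α]: (α^3 + α + 1)·(α^2 + α + 1) = α^5 + α^4 + 1.
Reduced: α^5 + α^4 + 1.

α^5 + α^4 + 1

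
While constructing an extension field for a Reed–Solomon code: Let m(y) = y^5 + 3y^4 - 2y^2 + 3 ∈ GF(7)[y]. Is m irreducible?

Check for roots in GF(7): m(0) = 3; m(1) = 5; m(2) = 5; m(3) = 2; m(4) = 6; m(5) = 4; m(6) = 3.
No roots, so no linear factors.
Degree-2 irreducible divisors: test the 21 monic irreducibles of degree 2 over GF(7).
None of them divide m (all give nonzero remainder).
No irreducible factor of degree ≤ 2 exists, so m is irreducible over GF(7).

Yes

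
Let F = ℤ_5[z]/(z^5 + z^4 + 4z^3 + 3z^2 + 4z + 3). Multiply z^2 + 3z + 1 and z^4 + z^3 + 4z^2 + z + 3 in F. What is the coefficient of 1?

Multiply in ℤ_5[z]: (z^2 + 3z + 1)·(z^4 + z^3 + 4z^2 + z + 3) = z^6 + 4z^5 + 3z^4 + 4z^3 + 3.
Reduce using z^5 ≡ 4z^4 + z^3 + 2z^2 + z + 2 (mod z^5 + z^4 + 4z^3 + 3z^2 + 4z + 3).
Reduced: z^4 + 4z^3 + 2z^2 + 4.

4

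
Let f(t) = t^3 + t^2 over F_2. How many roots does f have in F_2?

Evaluate at each of the 2 elements of F_2:
f(0) = 0 → root; f(1) = 0 → root.
Roots: {0, 1}.

2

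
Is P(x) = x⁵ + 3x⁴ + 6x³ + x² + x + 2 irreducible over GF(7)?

Check for roots in GF(7): P(0) = 2; P(1) = 0 → root; P(2) = 3; P(3) = 4; P(4) = 0 → root; P(5) = 0 → root; P(6) = 5.
P(1) = 0, so (x − 1) divides P(x); P is reducible.

No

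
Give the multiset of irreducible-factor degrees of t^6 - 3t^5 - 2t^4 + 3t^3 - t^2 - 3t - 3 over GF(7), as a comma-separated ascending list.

3, 3

Write g(t) = t^6 - 3t^5 - 2t^4 + 3t^3 - t^2 - 3t - 3.
Complete factorization: g(t) = (t^3 - 2)·(t^3 - 3t^2 - 2t - 2).
Factor degrees with multiplicity: 3 + 3 = 6.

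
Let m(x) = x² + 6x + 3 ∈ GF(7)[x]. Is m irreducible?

Check for roots in GF(7): m(0) = 3; m(1) = 3; m(2) = 5; m(3) = 2; m(4) = 1; m(5) = 2; m(6) = 5.
No roots. A degree-2 polynomial over a field with no linear factor is irreducible.

Yes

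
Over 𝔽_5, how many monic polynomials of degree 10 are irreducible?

976248

x^(5^10) − x is the product of all monic irreducibles of degree dividing 10; Möbius inversion gives N = (1/10) Σ μ(10/d)·5^d.
Divisors of 10: 1, 2, 5, 10; μ(10/d) for each: 1, -1, -1, 1.
Σ = 5^1 − 5^2 − 5^5 + 5^10 = 9762480.
N = 9762480/10 = 976248.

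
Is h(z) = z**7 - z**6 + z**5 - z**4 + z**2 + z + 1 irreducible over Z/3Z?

No

Check for roots in Z/3Z: h(0) = 1; h(1) = 0 → root; h(2) = 0 → root.
h(1) = 0, so (z − 1) divides h(z); h is reducible.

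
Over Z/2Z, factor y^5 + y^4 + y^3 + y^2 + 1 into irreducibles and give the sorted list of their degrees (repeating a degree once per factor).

5

Write h(y) = y^5 + y^4 + y^3 + y^2 + 1.
Roots in Z/2Z: h(0) = 1; h(1) = 1.
Complete factorization: h(y) = (y^5 + y^4 + y^3 + y^2 + 1).
Factor degrees with multiplicity: 5 = 5.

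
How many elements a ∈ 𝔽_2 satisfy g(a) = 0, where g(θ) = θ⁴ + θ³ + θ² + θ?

Evaluate at each of the 2 elements of 𝔽_2:
g(0) = 0 → root; g(1) = 0 → root.
Roots: {0, 1}.

2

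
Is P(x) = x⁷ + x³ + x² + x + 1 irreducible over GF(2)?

Yes

Check for roots in GF(2): P(0) = 1; P(1) = 1.
No roots, so no linear factors.
Monic irreducibles of degree 2 over GF(2): x² + x + 1.
None of them divide P (all give nonzero remainder).
Monic irreducibles of degree 3 over GF(2): x³ + x + 1, x³ + x² + 1.
None of them divide P (all give nonzero remainder).
No irreducible factor of degree ≤ 3 exists, so P is irreducible over GF(2).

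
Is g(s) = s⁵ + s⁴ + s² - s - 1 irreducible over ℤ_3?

Yes

Check for roots in ℤ_3: g(0) = 2; g(1) = 1; g(2) = 1.
No roots, so no linear factors.
Monic irreducibles of degree 2 over GF(3): s² + 1, s² + s - 1, s² - s - 1.
None of them divide g (all give nonzero remainder).
No irreducible factor of degree ≤ 2 exists, so g is irreducible over GF(3).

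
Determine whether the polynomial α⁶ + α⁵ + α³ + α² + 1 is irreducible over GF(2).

Write g(α) = α⁶ + α⁵ + α³ + α² + 1.
Check for roots in GF(2): g(0) = 1; g(1) = 1.
No roots, so no linear factors.
Monic irreducibles of degree 2 over GF(2): α² + α + 1.
None of them divide g (all give nonzero remainder).
Monic irreducibles of degree 3 over GF(2): α³ + α + 1, α³ + α² + 1.
None of them divide g (all give nonzero remainder).
No irreducible factor of degree ≤ 3 exists, so g is irreducible over GF(2).

Yes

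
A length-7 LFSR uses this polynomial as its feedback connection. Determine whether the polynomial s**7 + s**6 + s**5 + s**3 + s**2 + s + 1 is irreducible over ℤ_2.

Write f(s) = s**7 + s**6 + s**5 + s**3 + s**2 + s + 1.
Check for roots in ℤ_2: f(0) = 1; f(1) = 1.
No roots, so no linear factors.
Monic irreducibles of degree 2 over GF(2): s**2 + s + 1.
None of them divide f (all give nonzero remainder).
Monic irreducibles of degree 3 over GF(2): s**3 + s + 1, s**3 + s**2 + 1.
None of them divide f (all give nonzero remainder).
No irreducible factor of degree ≤ 3 exists, so f is irreducible over GF(2).

Yes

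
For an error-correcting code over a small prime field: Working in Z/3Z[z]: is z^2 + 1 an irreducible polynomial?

Write f(z) = z^2 + 1.
Check for roots in Z/3Z: f(0) = 1; f(1) = 2; f(2) = 2.
No roots. A degree-2 polynomial over a field with no linear factor is irreducible.

Yes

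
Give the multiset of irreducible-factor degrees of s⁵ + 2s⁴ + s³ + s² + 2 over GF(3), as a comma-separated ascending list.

1, 2, 2

Write h(s) = s⁵ + 2s⁴ + s³ + s² + 2.
Roots in GF(3): h(0) = 2; h(1) = 1; h(2) = 0 → root.
Linear factors from roots: (s + 1).
Complete factorization: h(s) = (s + 1)·(s² + 1)·(s² + s + 2).
Factor degrees with multiplicity: 1 + 2 + 2 = 5.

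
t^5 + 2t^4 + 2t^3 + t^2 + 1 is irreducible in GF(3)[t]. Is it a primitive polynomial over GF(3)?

Write f(t) = t^5 + 2t^4 + 2t^3 + t^2 + 1.
|GF(3^5)^×| = 3^5 − 1 = 242. Prime factorization: 242 = 2·11^2.
f is primitive ⇔ t has order 242 in GF(3)[t]/(f), i.e. t^(242/q) ≠ 1 for each prime q | 242.
t^(121) mod f = 2.
t^(22) mod f = t^4 + t^3 + t^2 + 1.
None equal 1, so t has full order 242; f is primitive.

Yes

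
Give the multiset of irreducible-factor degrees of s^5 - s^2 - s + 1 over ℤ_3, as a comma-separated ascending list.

1, 1, 1, 2

Write g(s) = s^5 - s^2 - s + 1.
Roots in ℤ_3: g(0) = 1; g(1) = 0 → root; g(2) = 0 → root.
Linear factors from roots: (s - 1), (s + 1).
Complete factorization: g(s) = (s - 1)·(s + 1)^2·(s^2 - s - 1).
Factor degrees with multiplicity: 1 + 1 + 1 + 2 = 5.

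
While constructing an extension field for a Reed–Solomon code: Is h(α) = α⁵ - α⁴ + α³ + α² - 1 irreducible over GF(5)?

Check for roots in GF(5): h(0) = 4; h(1) = 1; h(2) = 2; h(3) = 2; h(4) = 2.
No roots, so no linear factors.
Degree-2 irreducible divisors: test the 10 monic irreducibles of degree 2 over GF(5).
None of them divide h (all give nonzero remainder).
No irreducible factor of degree ≤ 2 exists, so h is irreducible over GF(5).

Yes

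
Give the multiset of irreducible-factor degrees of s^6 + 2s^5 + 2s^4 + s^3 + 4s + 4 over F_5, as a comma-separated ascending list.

Write f(s) = s^6 + 2s^5 + 2s^4 + s^3 + 4s + 4.
Roots in F_5: f(0) = 4; f(1) = 4; f(2) = 0 → root; f(3) = 0 → root; f(4) = 0 → root.
Linear factors from roots: (s + 3), (s + 2), (s + 1).
Complete factorization: f(s) = (s + 1)·(s + 3)·(s + 2)^2·(s^2 + 4s + 2).
Factor degrees with multiplicity: 1 + 1 + 1 + 1 + 2 = 6.

1, 1, 1, 1, 2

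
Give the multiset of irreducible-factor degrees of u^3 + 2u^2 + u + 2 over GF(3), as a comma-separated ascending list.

1, 2

Write h(u) = u^3 + 2u^2 + u + 2.
Roots in GF(3): h(0) = 2; h(1) = 0 → root; h(2) = 2.
Linear factors from roots: (u + 2).
Complete factorization: h(u) = (u + 2)·(u^2 + 1).
Factor degrees with multiplicity: 1 + 2 = 3.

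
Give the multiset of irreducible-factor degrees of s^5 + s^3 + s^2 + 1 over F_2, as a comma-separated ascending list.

1, 1, 1, 2

Write h(s) = s^5 + s^3 + s^2 + 1.
Roots in F_2: h(0) = 1; h(1) = 0 → root.
Linear factors from roots: (s + 1).
Complete factorization: h(s) = (s + 1)^3·(s^2 + s + 1).
Factor degrees with multiplicity: 1 + 1 + 1 + 2 = 5.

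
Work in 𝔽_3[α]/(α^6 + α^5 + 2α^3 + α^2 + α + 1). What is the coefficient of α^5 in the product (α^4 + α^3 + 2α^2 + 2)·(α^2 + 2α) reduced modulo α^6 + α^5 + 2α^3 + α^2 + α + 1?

2

Multiply in 𝔽_3[α]: (α^4 + α^3 + 2α^2 + 2)·(α^2 + 2α) = α^6 + α^4 + α^3 + 2α^2 + α.
Reduce using α^6 ≡ 2α^5 + α^3 + 2α^2 + 2α + 2 (mod α^6 + α^5 + 2α^3 + α^2 + α + 1).
Reduced: 2α^5 + α^4 + 2α^3 + α^2 + 2.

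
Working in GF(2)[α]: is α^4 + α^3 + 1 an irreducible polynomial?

Yes

Write h(α) = α^4 + α^3 + 1.
Check for roots in GF(2): h(0) = 1; h(1) = 1.
No roots, so no linear factors.
Monic irreducibles of degree 2 over GF(2): α^2 + α + 1.
None of them divide h (all give nonzero remainder).
No irreducible factor of degree ≤ 2 exists, so h is irreducible over GF(2).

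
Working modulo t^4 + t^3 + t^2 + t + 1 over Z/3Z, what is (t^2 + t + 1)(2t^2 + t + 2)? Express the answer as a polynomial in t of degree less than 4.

Multiply in Z/3Z[t]: (t^2 + t + 1)·(2t^2 + t + 2) = 2t^4 + 2t^2 + 2.
Reduce using t^4 ≡ 2t^3 + 2t^2 + 2t + 2 (mod t^4 + t^3 + t^2 + t + 1).
Reduced: t^3 + t.

t^3 + t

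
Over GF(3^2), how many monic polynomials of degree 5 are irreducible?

x^(9^5) − x is the product of all monic irreducibles of degree dividing 5; Möbius inversion gives N = (1/5) Σ μ(5/d)·9^d.
Divisors of 5: 1, 5; μ(5/d) for each: -1, 1.
Σ = − 9^1 + 9^5 = 59040.
N = 59040/5 = 11808.

11808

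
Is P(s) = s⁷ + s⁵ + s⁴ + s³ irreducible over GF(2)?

No

Check for roots in GF(2): P(0) = 0 → root; P(1) = 0 → root.
P(0) = 0, so (s) divides P(s); P is reducible.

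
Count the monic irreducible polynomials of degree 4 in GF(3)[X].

18

x^(3^4) − x is the product of all monic irreducibles of degree dividing 4; Möbius inversion gives N = (1/4) Σ μ(4/d)·3^d.
Divisors of 4: 1, 2, 4; μ(4/d) for each: 0, -1, 1.
Σ = − 3^2 + 3^4 = 72.
N = 72/4 = 18.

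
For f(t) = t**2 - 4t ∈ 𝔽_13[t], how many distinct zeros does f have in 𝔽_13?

2

Evaluate at each of the 13 elements of 𝔽_13:
f(0) = 0 → root; f(1) = 10; f(2) = 9; f(3) = 10; f(4) = 0 → root; f(5) = 5; f(6) = 12; f(7) = 8; f(8) = 6; f(9) = 6; f(10) = 8; f(11) = 12; f(12) = 5.
Roots: {0, 4}.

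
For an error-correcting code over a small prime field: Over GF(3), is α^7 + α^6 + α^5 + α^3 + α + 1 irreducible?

Write g(α) = α^7 + α^6 + α^5 + α^3 + α + 1.
Check for roots in GF(3): g(0) = 1; g(1) = 0 → root; g(2) = 1.
g(1) = 0, so (α − 1) divides g(α); g is reducible.

No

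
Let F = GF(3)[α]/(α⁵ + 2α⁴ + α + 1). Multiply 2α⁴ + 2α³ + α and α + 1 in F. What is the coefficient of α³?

2

Multiply in GF(3)[α]: (2α⁴ + 2α³ + α)·(α + 1) = 2α⁵ + α⁴ + 2α³ + α² + α.
Reduce using α⁵ ≡ α⁴ + 2α + 2 (mod α⁵ + 2α⁴ + α + 1).
Reduced: 2α³ + α² + 2α + 1.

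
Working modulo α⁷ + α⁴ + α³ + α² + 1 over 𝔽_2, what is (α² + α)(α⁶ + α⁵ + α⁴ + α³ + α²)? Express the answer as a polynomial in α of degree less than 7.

Multiply in 𝔽_2[α]: (α² + α)·(α⁶ + α⁵ + α⁴ + α³ + α²) = α⁸ + α³.
Reduce using α⁷ ≡ α⁴ + α³ + α² + 1 (mod α⁷ + α⁴ + α³ + α² + 1).
Reduced: α⁵ + α⁴ + α.

α^5 + α^4 + α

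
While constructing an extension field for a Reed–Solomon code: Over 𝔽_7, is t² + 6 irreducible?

Write g(t) = t² + 6.
Check for roots in 𝔽_7: g(0) = 6; g(1) = 0 → root; g(2) = 3; g(3) = 1; g(4) = 1; g(5) = 3; g(6) = 0 → root.
g(1) = 0, so (t − 1) divides g(t); g is reducible.

No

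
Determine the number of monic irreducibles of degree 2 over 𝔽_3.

x^(3^2) − x is the product of all monic irreducibles of degree dividing 2; Möbius inversion gives N = (1/2) Σ μ(2/d)·3^d.
Divisors of 2: 1, 2; μ(2/d) for each: -1, 1.
Σ = − 3^1 + 3^2 = 6.
N = 6/2 = 3.

3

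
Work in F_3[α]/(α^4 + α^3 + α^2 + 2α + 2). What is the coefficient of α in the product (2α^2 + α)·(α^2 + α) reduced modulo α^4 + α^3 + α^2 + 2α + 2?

Multiply in F_3[α]: (2α^2 + α)·(α^2 + α) = 2α^4 + α^2.
Reduce using α^4 ≡ 2α^3 + 2α^2 + α + 1 (mod α^4 + α^3 + α^2 + 2α + 2).
Reduced: α^3 + 2α^2 + 2α + 2.

2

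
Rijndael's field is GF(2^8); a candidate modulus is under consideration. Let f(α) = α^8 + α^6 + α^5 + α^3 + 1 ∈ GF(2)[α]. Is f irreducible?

Check for roots in GF(2): f(0) = 1; f(1) = 1.
No roots, so no linear factors.
Monic irreducibles of degree 2 over GF(2): α^2 + α + 1.
None of them divide f (all give nonzero remainder).
Monic irreducibles of degree 3 over GF(2): α^3 + α + 1, α^3 + α^2 + 1.
None of them divide f (all give nonzero remainder).
Monic irreducibles of degree 4 over GF(2): α^4 + α + 1, α^4 + α^3 + 1, α^4 + α^3 + α^2 + α + 1.
None of them divide f (all give nonzero remainder).
No irreducible factor of degree ≤ 4 exists, so f is irreducible over GF(2).

Yes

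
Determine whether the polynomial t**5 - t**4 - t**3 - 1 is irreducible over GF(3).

Yes

Write m(t) = t**5 - t**4 - t**3 - 1.
Check for roots in GF(3): m(0) = 2; m(1) = 1; m(2) = 1.
No roots, so no linear factors.
Monic irreducibles of degree 2 over GF(3): t**2 + 1, t**2 + t - 1, t**2 - t - 1.
None of them divide m (all give nonzero remainder).
No irreducible factor of degree ≤ 2 exists, so m is irreducible over GF(3).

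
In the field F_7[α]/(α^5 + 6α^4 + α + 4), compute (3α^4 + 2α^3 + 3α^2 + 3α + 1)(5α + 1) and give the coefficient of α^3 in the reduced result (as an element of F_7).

3

Multiply in F_7[α]: (3α^4 + 2α^3 + 3α^2 + 3α + 1)·(5α + 1) = α^5 + 6α^4 + 3α^3 + 4α^2 + α + 1.
Reduce using α^5 ≡ α^4 + 6α + 3 (mod α^5 + 6α^4 + α + 4).
Reduced: 3α^3 + 4α^2 + 4.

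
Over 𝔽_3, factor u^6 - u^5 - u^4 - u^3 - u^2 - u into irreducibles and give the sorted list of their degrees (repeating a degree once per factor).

1, 2, 3

Write g(u) = u^6 - u^5 - u^4 - u^3 - u^2 - u.
Roots in 𝔽_3: g(0) = 0 → root; g(1) = 2; g(2) = 2.
Linear factors from roots: (u).
Complete factorization: g(u) = (u)·(u^2 + u - 1)·(u^3 + u^2 - u + 1).
Factor degrees with multiplicity: 1 + 2 + 3 = 6.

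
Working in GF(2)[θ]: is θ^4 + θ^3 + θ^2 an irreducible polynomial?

Write P(θ) = θ^4 + θ^3 + θ^2.
Check for roots in GF(2): P(0) = 0 → root; P(1) = 1.
P(0) = 0, so (θ) divides P(θ); P is reducible.

No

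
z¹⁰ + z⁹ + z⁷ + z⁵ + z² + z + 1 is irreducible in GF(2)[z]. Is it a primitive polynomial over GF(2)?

No

Write f(z) = z¹⁰ + z⁹ + z⁷ + z⁵ + z² + z + 1.
|GF(2^10)^×| = 2^10 − 1 = 1023. Prime factorization: 1023 = 3·11·31.
f is primitive ⇔ z has order 1023 in GF(2)[z]/(f), i.e. z^(1023/q) ≠ 1 for each prime q | 1023.
z^(341) mod f = z⁹ + z⁷ + z⁶ + z⁵ + z³ + 1.
z^(93) mod f = 1
z^(33) mod f = z⁶ + z³ + 1.
Since z^(93) = 1, the order of z divides 93 < 1023; not primitive.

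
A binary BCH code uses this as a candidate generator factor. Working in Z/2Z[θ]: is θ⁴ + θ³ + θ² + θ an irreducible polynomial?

Write f(θ) = θ⁴ + θ³ + θ² + θ.
Check for roots in Z/2Z: f(0) = 0 → root; f(1) = 0 → root.
f(0) = 0, so (θ) divides f(θ); f is reducible.

No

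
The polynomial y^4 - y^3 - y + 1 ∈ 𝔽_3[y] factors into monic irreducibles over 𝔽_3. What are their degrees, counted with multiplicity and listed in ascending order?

Write h(y) = y^4 - y^3 - y + 1.
Roots in 𝔽_3: h(0) = 1; h(1) = 0 → root; h(2) = 1.
Linear factors from roots: (y - 1).
Complete factorization: h(y) = (y - 1)^4.
Factor degrees with multiplicity: 1 + 1 + 1 + 1 = 4.

1, 1, 1, 1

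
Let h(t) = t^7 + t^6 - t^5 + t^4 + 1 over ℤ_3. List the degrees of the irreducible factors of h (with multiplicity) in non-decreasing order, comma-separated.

1, 1, 1, 2, 2

Roots in ℤ_3: h(0) = 1; h(1) = 0 → root; h(2) = 0 → root.
Linear factors from roots: (t - 1), (t + 1).
Complete factorization: h(t) = (t + 1)·(t - 1)^2·(t^2 + t - 1)^2.
Factor degrees with multiplicity: 1 + 1 + 1 + 2 + 2 = 7.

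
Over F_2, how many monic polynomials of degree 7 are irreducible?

Gauss's count: N_{2}(7) = (1/7) Σ_{d|7} μ(7/d)·2^d.
Divisors of 7: 1, 7; μ(7/d) for each: -1, 1.
Σ = − 2^1 + 2^7 = 126.
N = 126/7 = 18.

18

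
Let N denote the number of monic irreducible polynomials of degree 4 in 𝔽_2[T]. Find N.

The number of monic irreducibles of degree 4 over GF(2) is (1/4)·Σ_{d∣4} μ(4/d) 2^d.
Divisors of 4: 1, 2, 4; μ(4/d) for each: 0, -1, 1.
Σ = − 2^2 + 2^4 = 12.
N = 12/4 = 3.

3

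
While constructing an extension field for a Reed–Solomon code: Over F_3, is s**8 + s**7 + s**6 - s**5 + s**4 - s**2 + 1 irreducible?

Write m(s) = s**8 + s**7 + s**6 - s**5 + s**4 - s**2 + 1.
Check for roots in F_3: m(0) = 1; m(1) = 0 → root; m(2) = 0 → root.
m(1) = 0, so (s − 1) divides m(s); m is reducible.

No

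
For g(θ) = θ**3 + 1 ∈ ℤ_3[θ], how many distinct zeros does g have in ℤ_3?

1

Evaluate at each of the 3 elements of ℤ_3:
g(0) = 1; g(1) = 2; g(2) = 0 → root.
Roots: {2}.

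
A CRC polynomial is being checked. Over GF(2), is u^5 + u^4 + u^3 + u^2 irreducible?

Write f(u) = u^5 + u^4 + u^3 + u^2.
Check for roots in GF(2): f(0) = 0 → root; f(1) = 0 → root.
f(0) = 0, so (u) divides f(u); f is reducible.

No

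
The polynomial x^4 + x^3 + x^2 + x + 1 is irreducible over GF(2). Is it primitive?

Write f(x) = x^4 + x^3 + x^2 + x + 1.
|GF(2^4)^×| = 2^4 − 1 = 15. Prime factorization: 15 = 3·5.
f is primitive ⇔ x has order 15 in GF(2)[x]/(f), i.e. x^(15/q) ≠ 1 for each prime q | 15.
x^(5) mod f = 1
x^(3) mod f = x^3.
Since x^(5) = 1, the order of x divides 5 < 15; not primitive.

No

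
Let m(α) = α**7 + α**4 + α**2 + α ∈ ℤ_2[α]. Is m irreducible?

No

Check for roots in ℤ_2: m(0) = 0 → root; m(1) = 0 → root.
m(0) = 0, so (α) divides m(α); m is reducible.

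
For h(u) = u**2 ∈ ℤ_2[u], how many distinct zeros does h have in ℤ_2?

1

Evaluate at each of the 2 elements of ℤ_2:
h(0) = 0 → root; h(1) = 1.
Roots: {0}.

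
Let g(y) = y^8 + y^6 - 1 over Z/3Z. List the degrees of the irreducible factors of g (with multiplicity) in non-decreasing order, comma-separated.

Roots in Z/3Z: g(0) = 2; g(1) = 1; g(2) = 1.
Complete factorization: g(y) = (y^8 + y^6 - 1).
Factor degrees with multiplicity: 8 = 8.

8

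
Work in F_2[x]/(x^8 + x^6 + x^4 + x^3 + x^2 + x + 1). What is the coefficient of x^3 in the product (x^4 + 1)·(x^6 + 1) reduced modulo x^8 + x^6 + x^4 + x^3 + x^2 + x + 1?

0

Multiply in F_2[x]: (x^4 + 1)·(x^6 + 1) = x^10 + x^6 + x^4 + 1.
Reduce using x^8 ≡ x^6 + x^4 + x^3 + x^2 + x + 1 (mod x^8 + x^6 + x^4 + x^3 + x^2 + x + 1).
Reduced: x^6 + x^5 + x^4 + x.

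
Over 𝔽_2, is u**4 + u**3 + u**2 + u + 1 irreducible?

Write m(u) = u**4 + u**3 + u**2 + u + 1.
Check for roots in 𝔽_2: m(0) = 1; m(1) = 1.
No roots, so no linear factors.
Monic irreducibles of degree 2 over GF(2): u**2 + u + 1.
None of them divide m (all give nonzero remainder).
No irreducible factor of degree ≤ 2 exists, so m is irreducible over GF(2).

Yes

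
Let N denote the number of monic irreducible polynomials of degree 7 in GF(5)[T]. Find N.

11160

x^(5^7) − x is the product of all monic irreducibles of degree dividing 7; Möbius inversion gives N = (1/7) Σ μ(7/d)·5^d.
Divisors of 7: 1, 7; μ(7/d) for each: -1, 1.
Σ = − 5^1 + 5^7 = 78120.
N = 78120/7 = 11160.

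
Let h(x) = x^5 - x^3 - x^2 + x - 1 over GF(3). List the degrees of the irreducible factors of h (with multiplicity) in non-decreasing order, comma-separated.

1, 2, 2

Roots in GF(3): h(0) = 2; h(1) = 2; h(2) = 0 → root.
Linear factors from roots: (x + 1).
Complete factorization: h(x) = (x + 1)·(x^2 + 1)·(x^2 - x - 1).
Factor degrees with multiplicity: 1 + 2 + 2 = 5.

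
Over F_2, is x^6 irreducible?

No

Write g(x) = x^6.
Check for roots in F_2: g(0) = 0 → root; g(1) = 1.
g(0) = 0, so (x) divides g(x); g is reducible.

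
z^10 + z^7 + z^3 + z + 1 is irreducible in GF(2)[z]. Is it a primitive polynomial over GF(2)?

Yes

Write f(z) = z^10 + z^7 + z^3 + z + 1.
|GF(2^10)^×| = 2^10 − 1 = 1023. Prime factorization: 1023 = 3·11·31.
f is primitive ⇔ z has order 1023 in GF(2)[z]/(f), i.e. z^(1023/q) ≠ 1 for each prime q | 1023.
z^(341) mod f = z^9 + z^8 + z^3.
z^(93) mod f = z^9 + z^5 + z^3 + z + 1.
z^(33) mod f = z^7 + z^5 + z^4 + z^3 + z^2 + z.
None equal 1, so z has full order 1023; f is primitive.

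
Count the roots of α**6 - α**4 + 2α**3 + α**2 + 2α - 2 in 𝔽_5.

Write f(α) = α**6 - α**4 + 2α**3 + α**2 + 2α - 2.
Evaluate at each of the 5 elements of 𝔽_5:
f(0) = 3; f(1) = 3; f(2) = 0 → root; f(3) = 0 → root; f(4) = 0 → root.
Roots: {2, 3, 4}.

3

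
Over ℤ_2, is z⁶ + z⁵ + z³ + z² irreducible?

No

Write g(z) = z⁶ + z⁵ + z³ + z².
Check for roots in ℤ_2: g(0) = 0 → root; g(1) = 0 → root.
g(0) = 0, so (z) divides g(z); g is reducible.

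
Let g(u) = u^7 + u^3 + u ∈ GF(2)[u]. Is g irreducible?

Check for roots in GF(2): g(0) = 0 → root; g(1) = 1.
g(0) = 0, so (u) divides g(u); g is reducible.

No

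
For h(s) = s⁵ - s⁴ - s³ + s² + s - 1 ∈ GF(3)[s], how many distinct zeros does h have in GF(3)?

Evaluate at each of the 3 elements of GF(3):
h(0) = 2; h(1) = 0 → root; h(2) = 1.
Roots: {1}.

1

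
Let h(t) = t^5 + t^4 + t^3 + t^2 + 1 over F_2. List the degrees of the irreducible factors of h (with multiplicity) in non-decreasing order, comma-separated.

5

Roots in F_2: h(0) = 1; h(1) = 1.
Complete factorization: h(t) = (t^5 + t^4 + t^3 + t^2 + 1).
Factor degrees with multiplicity: 5 = 5.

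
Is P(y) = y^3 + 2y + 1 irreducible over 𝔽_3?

Check for roots in 𝔽_3: P(0) = 1; P(1) = 1; P(2) = 1.
No roots. A degree-3 polynomial over a field with no linear factor is irreducible.

Yes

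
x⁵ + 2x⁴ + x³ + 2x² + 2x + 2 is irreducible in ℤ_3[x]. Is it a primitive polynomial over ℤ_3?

Write f(x) = x⁵ + 2x⁴ + x³ + 2x² + 2x + 2.
|GF(3^5)^×| = 3^5 − 1 = 242. Prime factorization: 242 = 2·11^2.
f is primitive ⇔ x has order 242 in GF(3)[x]/(f), i.e. x^(242/q) ≠ 1 for each prime q | 242.
x^(121) mod f = 1
x^(22) mod f = x⁴ + x² + 2x + 2.
Since x^(121) = 1, the order of x divides 121 < 242; not primitive.

No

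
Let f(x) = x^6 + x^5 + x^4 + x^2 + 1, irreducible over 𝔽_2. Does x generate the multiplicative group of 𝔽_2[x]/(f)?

No

|GF(2^6)^×| = 2^6 − 1 = 63. Prime factorization: 63 = 3^2·7.
f is primitive ⇔ x has order 63 in GF(2)[x]/(f), i.e. x^(63/q) ≠ 1 for each prime q | 63.
x^(21) mod f = 1
x^(9) mod f = x^3 + 1.
Since x^(21) = 1, the order of x divides 21 < 63; not primitive.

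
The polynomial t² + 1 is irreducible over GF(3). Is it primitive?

Write f(t) = t² + 1.
|GF(3^2)^×| = 3^2 − 1 = 8. Prime factorization: 8 = 2^3.
f is primitive ⇔ t has order 8 in GF(3)[t]/(f), i.e. t^(8/q) ≠ 1 for each prime q | 8.
t^(4) mod f = 1
Since t^(4) = 1, the order of t divides 4 < 8; not primitive.

No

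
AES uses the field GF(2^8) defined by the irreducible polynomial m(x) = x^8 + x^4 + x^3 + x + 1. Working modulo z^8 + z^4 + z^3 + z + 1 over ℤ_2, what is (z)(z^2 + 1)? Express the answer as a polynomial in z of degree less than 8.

z^3 + z

Multiply in ℤ_2[z]: (z)·(z^2 + 1) = z^3 + z.
Reduced: z^3 + z.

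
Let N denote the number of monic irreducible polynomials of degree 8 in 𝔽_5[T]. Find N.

48750

The number of monic irreducibles of degree 8 over GF(5) is (1/8)·Σ_{d∣8} μ(8/d) 5^d.
Divisors of 8: 1, 2, 4, 8; μ(8/d) for each: 0, 0, -1, 1.
Σ = − 5^4 + 5^8 = 390000.
N = 390000/8 = 48750.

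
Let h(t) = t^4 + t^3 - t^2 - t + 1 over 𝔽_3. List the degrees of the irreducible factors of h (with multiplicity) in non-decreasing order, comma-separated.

Roots in 𝔽_3: h(0) = 1; h(1) = 1; h(2) = 1.
Complete factorization: h(t) = (t^2 - t - 1)^2.
Factor degrees with multiplicity: 2 + 2 = 4.

2, 2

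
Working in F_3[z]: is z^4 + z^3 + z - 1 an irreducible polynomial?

No

Write f(z) = z^4 + z^3 + z - 1.
Check for roots in F_3: f(0) = 2; f(1) = 2; f(2) = 1.
No roots, so no linear factors.
Monic irreducibles of degree 2 over GF(3): z^2 + 1, z^2 + z - 1, z^2 - z - 1.
z^2 + 1 divides f: f(z) = (z^2 + 1)·(z^2 + z - 1).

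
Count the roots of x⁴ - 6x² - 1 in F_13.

4

Write h(x) = x⁴ - 6x² - 1.
Evaluate at each of the 13 elements of F_13:
h(0) = 12; h(1) = 7; h(2) = 4; h(3) = 0 → root; h(4) = 3; h(5) = 6; h(6) = 0 → root; h(7) = 0 → root; h(8) = 6; h(9) = 3; h(10) = 0 → root; h(11) = 4; h(12) = 7.
Roots: {3, 6, 7, 10}.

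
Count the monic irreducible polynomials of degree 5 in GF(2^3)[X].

Gauss's count: N_{8}(5) = (1/5) Σ_{d|5} μ(5/d)·8^d.
Divisors of 5: 1, 5; μ(5/d) for each: -1, 1.
Σ = − 8^1 + 8^5 = 32760.
N = 32760/5 = 6552.

6552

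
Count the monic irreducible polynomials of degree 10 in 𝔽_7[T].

The number of monic irreducibles of degree 10 over GF(7) is (1/10)·Σ_{d∣10} μ(10/d) 7^d.
Divisors of 10: 1, 2, 5, 10; μ(10/d) for each: 1, -1, -1, 1.
Σ = 7^1 − 7^2 − 7^5 + 7^10 = 282458400.
N = 282458400/10 = 28245840.

28245840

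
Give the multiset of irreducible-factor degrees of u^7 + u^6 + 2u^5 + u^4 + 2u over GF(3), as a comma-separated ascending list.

1, 1, 1, 2, 2

Write g(u) = u^7 + u^6 + 2u^5 + u^4 + 2u.
Roots in GF(3): g(0) = 0 → root; g(1) = 1; g(2) = 0 → root.
Linear factors from roots: (u), (u + 1).
Complete factorization: g(u) = (u)·(u + 1)^2·(u^2 + 1)·(u^2 + 2u + 2).
Factor degrees with multiplicity: 1 + 1 + 1 + 2 + 2 = 7.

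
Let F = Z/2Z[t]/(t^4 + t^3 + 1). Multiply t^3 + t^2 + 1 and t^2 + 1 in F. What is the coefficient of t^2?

Multiply in Z/2Z[t]: (t^3 + t^2 + 1)·(t^2 + 1) = t^5 + t^4 + t^3 + 1.
Reduce using t^4 ≡ t^3 + 1 (mod t^4 + t^3 + 1).
Reduced: t^3 + t + 1.

0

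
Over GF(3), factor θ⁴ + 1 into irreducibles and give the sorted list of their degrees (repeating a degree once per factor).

Write h(θ) = θ⁴ + 1.
Roots in GF(3): h(0) = 1; h(1) = 2; h(2) = 2.
Complete factorization: h(θ) = (θ² + θ + 2)·(θ² + 2θ + 2).
Factor degrees with multiplicity: 2 + 2 = 4.

2, 2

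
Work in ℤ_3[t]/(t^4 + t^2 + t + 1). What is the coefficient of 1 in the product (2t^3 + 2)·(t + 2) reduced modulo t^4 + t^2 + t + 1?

Multiply in ℤ_3[t]: (2t^3 + 2)·(t + 2) = 2t^4 + t^3 + 2t + 1.
Reduce using t^4 ≡ 2t^2 + 2t + 2 (mod t^4 + t^2 + t + 1).
Reduced: t^3 + t^2 + 2.

2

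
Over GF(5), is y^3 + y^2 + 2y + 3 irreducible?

No

Write P(y) = y^3 + y^2 + 2y + 3.
Check for roots in GF(5): P(0) = 3; P(1) = 2; P(2) = 4; P(3) = 0 → root; P(4) = 1.
P(3) = 0, so (y − 3) divides P(y); P is reducible.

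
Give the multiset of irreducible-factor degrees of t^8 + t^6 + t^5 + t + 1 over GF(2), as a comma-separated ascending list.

8

Write f(t) = t^8 + t^6 + t^5 + t + 1.
Roots in GF(2): f(0) = 1; f(1) = 1.
Complete factorization: f(t) = (t^8 + t^6 + t^5 + t + 1).
Factor degrees with multiplicity: 8 = 8.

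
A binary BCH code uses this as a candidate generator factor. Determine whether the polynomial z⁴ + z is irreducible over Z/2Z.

No

Write h(z) = z⁴ + z.
Check for roots in Z/2Z: h(0) = 0 → root; h(1) = 0 → root.
h(0) = 0, so (z) divides h(z); h is reducible.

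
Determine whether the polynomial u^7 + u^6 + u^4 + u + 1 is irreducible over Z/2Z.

Yes

Write m(u) = u^7 + u^6 + u^4 + u + 1.
Check for roots in Z/2Z: m(0) = 1; m(1) = 1.
No roots, so no linear factors.
Monic irreducibles of degree 2 over GF(2): u^2 + u + 1.
None of them divide m (all give nonzero remainder).
Monic irreducibles of degree 3 over GF(2): u^3 + u + 1, u^3 + u^2 + 1.
None of them divide m (all give nonzero remainder).
No irreducible factor of degree ≤ 3 exists, so m is irreducible over GF(2).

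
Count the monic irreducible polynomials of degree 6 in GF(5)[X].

The number of monic irreducibles of degree 6 over GF(5) is (1/6)·Σ_{d∣6} μ(6/d) 5^d.
Divisors of 6: 1, 2, 3, 6; μ(6/d) for each: 1, -1, -1, 1.
Σ = 5^1 − 5^2 − 5^3 + 5^6 = 15480.
N = 15480/6 = 2580.

2580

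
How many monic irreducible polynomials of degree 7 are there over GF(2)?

Gauss's count: N_{2}(7) = (1/7) Σ_{d|7} μ(7/d)·2^d.
Divisors of 7: 1, 7; μ(7/d) for each: -1, 1.
Σ = − 2^1 + 2^7 = 126.
N = 126/7 = 18.

18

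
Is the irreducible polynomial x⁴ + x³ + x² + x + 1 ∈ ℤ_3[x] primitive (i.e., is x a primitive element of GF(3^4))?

No

Write f(x) = x⁴ + x³ + x² + x + 1.
|GF(3^4)^×| = 3^4 − 1 = 80. Prime factorization: 80 = 2^4·5.
f is primitive ⇔ x has order 80 in GF(3)[x]/(f), i.e. x^(80/q) ≠ 1 for each prime q | 80.
x^(40) mod f = 1
x^(16) mod f = x.
Since x^(40) = 1, the order of x divides 40 < 80; not primitive.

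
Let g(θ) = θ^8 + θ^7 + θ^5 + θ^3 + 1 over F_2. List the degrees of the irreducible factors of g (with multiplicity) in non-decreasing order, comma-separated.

Roots in F_2: g(0) = 1; g(1) = 1.
Complete factorization: g(θ) = (θ^8 + θ^7 + θ^5 + θ^3 + 1).
Factor degrees with multiplicity: 8 = 8.

8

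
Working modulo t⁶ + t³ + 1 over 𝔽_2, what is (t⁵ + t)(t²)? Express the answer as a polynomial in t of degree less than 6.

t^4 + t^3 + t

Multiply in 𝔽_2[t]: (t⁵ + t)·(t²) = t⁷ + t³.
Reduce using t⁶ ≡ t³ + 1 (mod t⁶ + t³ + 1).
Reduced: t⁴ + t³ + t.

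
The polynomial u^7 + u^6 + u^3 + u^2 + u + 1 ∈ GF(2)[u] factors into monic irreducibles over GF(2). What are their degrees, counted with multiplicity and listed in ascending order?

Write g(u) = u^7 + u^6 + u^3 + u^2 + u + 1.
Roots in GF(2): g(0) = 1; g(1) = 0 → root.
Linear factors from roots: (u + 1).
Complete factorization: g(u) = (u + 1)·(u^3 + u + 1)^2.
Factor degrees with multiplicity: 1 + 3 + 3 = 7.

1, 3, 3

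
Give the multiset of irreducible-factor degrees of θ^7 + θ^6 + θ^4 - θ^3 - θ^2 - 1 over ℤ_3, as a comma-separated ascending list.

Write f(θ) = θ^7 + θ^6 + θ^4 - θ^3 - θ^2 - 1.
Roots in ℤ_3: f(0) = 2; f(1) = 0 → root; f(2) = 0 → root.
Linear factors from roots: (θ - 1), (θ + 1).
Complete factorization: f(θ) = (θ + 1)·(θ - 1)^2·(θ^2 + 1)·(θ^2 - θ - 1).
Factor degrees with multiplicity: 1 + 1 + 1 + 2 + 2 = 7.

1, 1, 1, 2, 2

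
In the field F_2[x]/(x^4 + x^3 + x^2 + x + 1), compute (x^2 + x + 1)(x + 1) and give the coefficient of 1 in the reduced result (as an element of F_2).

1

Multiply in F_2[x]: (x^2 + x + 1)·(x + 1) = x^3 + 1.
Reduced: x^3 + 1.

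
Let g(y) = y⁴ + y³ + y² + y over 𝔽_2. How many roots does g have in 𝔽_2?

2

Evaluate at each of the 2 elements of 𝔽_2:
g(0) = 0 → root; g(1) = 0 → root.
Roots: {0, 1}.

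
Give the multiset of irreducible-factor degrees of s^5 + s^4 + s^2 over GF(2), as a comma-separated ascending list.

Write h(s) = s^5 + s^4 + s^2.
Roots in GF(2): h(0) = 0 → root; h(1) = 1.
Linear factors from roots: (s).
Complete factorization: h(s) = (s)^2·(s^3 + s^2 + 1).
Factor degrees with multiplicity: 1 + 1 + 3 = 5.

1, 1, 3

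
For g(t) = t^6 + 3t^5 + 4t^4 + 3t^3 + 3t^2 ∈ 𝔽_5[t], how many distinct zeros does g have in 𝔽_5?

Evaluate at each of the 5 elements of 𝔽_5:
g(0) = 0 → root; g(1) = 4; g(2) = 0 → root; g(3) = 0 → root; g(4) = 2.
Roots: {0, 2, 3}.

3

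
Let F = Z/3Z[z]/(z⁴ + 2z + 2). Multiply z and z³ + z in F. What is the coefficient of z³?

Multiply in Z/3Z[z]: (z)·(z³ + z) = z⁴ + z².
Reduce using z⁴ ≡ z + 1 (mod z⁴ + 2z + 2).
Reduced: z² + z + 1.

0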